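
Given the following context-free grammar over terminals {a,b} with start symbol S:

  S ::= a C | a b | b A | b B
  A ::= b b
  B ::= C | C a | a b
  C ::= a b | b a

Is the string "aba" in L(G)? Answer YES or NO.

Convert to CNF:
  S -> T0 A | T0 B | T1 C | T1 T0
  A -> T0 T0
  B -> C T1 | T0 T1 | T1 T0
  C -> T0 T1 | T1 T0
  T0 -> b
  T1 -> a

CYK table (by increasing span):
  T[0,0] 'a' = {T1}  orig:{}
  T[1,1] 'b' = {T0}  orig:{}
  T[2,2] 'a' = {T1}  orig:{}
  T[0,1] 'ab' = {B,C,S}
  T[1,2] 'ba' = {B,C}
  T[0,2] 'aba' = {B,S}

S ∈ T[0,2] ⇒ YES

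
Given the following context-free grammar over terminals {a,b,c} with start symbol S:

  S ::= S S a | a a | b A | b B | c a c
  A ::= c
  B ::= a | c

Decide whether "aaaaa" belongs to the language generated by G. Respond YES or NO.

CNF form of G:
  S -> S X3 | T0 T0 | T1 A | T1 B | T2 X4
  A -> c
  B -> a | c
  T0 -> a
  T1 -> b
  T2 -> c
  X3 -> S T0
  X4 -> T0 T2

CYK fill:
  cell(0,0) a: {B,T0}  orig:{B}
  cell(1,1) a: {B,T0}  orig:{B}
  cell(2,2) a: {B,T0}  orig:{B}
  cell(3,3) a: {B,T0}  orig:{B}
  cell(4,4) a: {B,T0}  orig:{B}
  cell(0,1) aa: {S}
  cell(1,2) aa: {S}
  cell(2,3) aa: {S}
  cell(3,4) aa: {S}
  cell(0,2) aaa: {X3}  orig:{}
  cell(1,3) aaa: {X3}  orig:{}
  cell(2,4) aaa: {X3}  orig:{}
  cell(0,3) aaaa: ∅
  cell(1,4) aaaa: ∅
  cell(0,4) aaaaa: {S}

S ∈ T[0,4] ⇒ YES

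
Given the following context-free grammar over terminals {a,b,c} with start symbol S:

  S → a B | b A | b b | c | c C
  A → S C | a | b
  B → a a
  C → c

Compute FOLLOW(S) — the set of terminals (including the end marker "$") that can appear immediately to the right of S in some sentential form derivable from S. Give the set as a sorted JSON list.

FIRST sets, iterate to fixpoint:
iter 1:
  A via A→a: +{a}
  A via A→b: +{b}
  B via B→a a: +{a}
  C via C→c: +{c}
  S via S→a B: +{a}
  S via S→b A: +{b}
  S via S→c: +{c}
  S: {a,b,c}  A: {a,b}  B: {a}  C: {c}
iter 2:
  A via A→S C: +{c}
  S: {a,b,c}  A: {a,b,c}  B: {a}  C: {c}
iter 3: (stable)
  S: {a,b,c}  A: {a,b,c}  B: {a}  C: {c}

FOLLOW iteration:
FOLLOW(S) := {$}
iter 1:
  A→S C: FOLLOW(S) ⊇ FIRST(C) = {c}; new: +{c}
  S→a B: FOLLOW(B) ⊇ FOLLOW(S) ⊇ {$,c}; new: +{$,c}
  S→b A: FOLLOW(A) ⊇ FOLLOW(S) ⊇ {$,c}; new: +{$,c}
  S→c C: FOLLOW(C) ⊇ FOLLOW(S) ⊇ {$,c}; new: +{$,c}
  FOLLOW[S]={$,c}  FOLLOW[A]={$,c}  FOLLOW[B]={$,c}  FOLLOW[C]={$,c}
iter 2: done
  FOLLOW[S]={$,c}  FOLLOW[A]={$,c}  FOLLOW[B]={$,c}  FOLLOW[C]={$,c}

FOLLOW(S) = ["$", "c"]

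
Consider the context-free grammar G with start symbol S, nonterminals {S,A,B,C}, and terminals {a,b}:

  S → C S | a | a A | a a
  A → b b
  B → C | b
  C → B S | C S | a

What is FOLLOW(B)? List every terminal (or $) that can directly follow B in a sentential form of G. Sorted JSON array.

FIRST sets, iterate to fixpoint:
[1]
  A via A→b b: +{b}
  B via B→b: +{b}
  C via C→B S: +{b}
  C via C→a: +{a}
  S via S→C S: +{a,b}
  S: {a,b}  A: {b}  B: {b}  C: {a,b}
[2]
  B via B→C: +{a}
  S: {a,b}  A: {b}  B: {a,b}  C: {a,b}
[3] (stable)
  S: {a,b}  A: {b}  B: {a,b}  C: {a,b}

Compute FOLLOW by fixpoint:
seed FOLLOW(S) with $
iter 1:
  C→B S: FOLLOW(B) ⊇ FIRST(S) = {a,b}; new: +{a,b}
  C→C S: FOLLOW(C) ⊇ FIRST(S) = {a,b}; new: +{a,b}
  C→C S: FOLLOW(S) ⊇ FOLLOW(C) ⊇ {a,b}; new: +{a,b}
  S→a A: FOLLOW(A) ⊇ FOLLOW(S) ⊇ {$,a,b}; new: +{$,a,b}
  FOLLOW[S]={$,a,b}  FOLLOW[A]={$,a,b}  FOLLOW[B]={a,b}  FOLLOW[C]={a,b}
iter 2: (no change)
  FOLLOW[S]={$,a,b}  FOLLOW[A]={$,a,b}  FOLLOW[B]={a,b}  FOLLOW[C]={a,b}

FOLLOW(B) = ["a", "b"]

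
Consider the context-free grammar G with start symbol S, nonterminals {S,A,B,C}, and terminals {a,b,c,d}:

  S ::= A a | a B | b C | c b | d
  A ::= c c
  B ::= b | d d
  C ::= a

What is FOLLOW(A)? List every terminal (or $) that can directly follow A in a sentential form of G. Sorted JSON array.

Compute FIRST by fixpoint:
pass 1:
  A via A→c c: +{c}
  B via B→b: +{b}
  B via B→d d: +{d}
  C via C→a: +{a}
  S via S→A a: +{c}
  S via S→a B: +{a}
  S via S→b C: +{b}
  S via S→d: +{d}
  FIRST[S]={a,b,c,d}  FIRST[A]={c}  FIRST[B]={b,d}  FIRST[C]={a}
pass 2: — fixpoint
  FIRST[S]={a,b,c,d}  FIRST[A]={c}  FIRST[B]={b,d}  FIRST[C]={a}

FOLLOW iteration:
initialize: $ ∈ FOLLOW(S)
[1]
  S→A a: FOLLOW(A) ⊇ FIRST(a) = {a}; new: +{a}
  S→a B: FOLLOW(B) ⊇ FOLLOW(S) ⊇ {$}; new: +{$}
  S→b C: FOLLOW(C) ⊇ FOLLOW(S) ⊇ {$}; new: +{$}
  FOLLOW[S]={$}  FOLLOW[A]={a}  FOLLOW[B]={$}  FOLLOW[C]={$}
[2] — fixpoint
  FOLLOW[S]={$}  FOLLOW[A]={a}  FOLLOW[B]={$}  FOLLOW[C]={$}

FOLLOW(A) = ["a"]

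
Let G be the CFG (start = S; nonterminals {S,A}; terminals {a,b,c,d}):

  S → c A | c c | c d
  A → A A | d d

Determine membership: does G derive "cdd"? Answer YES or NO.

Convert to CNF:
  S -> T1 A | T1 T0 | T1 T1
  A -> A A | T0 T0
  T0 -> d
  T1 -> c

Fill CYK table bottom-up:
  [0..0]={T1}  "c"  orig:{}
  [1..1]={T0}  "d"  orig:{}
  [2..2]={T0}  "d"  orig:{}
  [0..1]={S}  "cd"
  [1..2]={A}  "dd"
  [0..2]={S}  "cdd"

S ∈ T[0,2] ⇒ YES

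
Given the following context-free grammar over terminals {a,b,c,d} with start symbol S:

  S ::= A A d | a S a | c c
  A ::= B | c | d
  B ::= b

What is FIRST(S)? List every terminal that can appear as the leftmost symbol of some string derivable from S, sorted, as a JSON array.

FIRST iteration:
round 1:
  A via A→c: +{c}
  A via A→d: +{d}
  B via B→b: +{b}
  S via S→A A d: +{c,d}
  S via S→a S a: +{a}
  FIRST(S)={a,c,d}  FIRST(A)={c,d}  FIRST(B)={b}
round 2:
  A via A→B: +{b}
  S via S→A A d: +{b}
  FIRST(S)={a,b,c,d}  FIRST(A)={b,c,d}  FIRST(B)={b}
round 3: (stable)
  FIRST(S)={a,b,c,d}  FIRST(A)={b,c,d}  FIRST(B)={b}

FIRST(S) = ["a", "b", "c", "d"]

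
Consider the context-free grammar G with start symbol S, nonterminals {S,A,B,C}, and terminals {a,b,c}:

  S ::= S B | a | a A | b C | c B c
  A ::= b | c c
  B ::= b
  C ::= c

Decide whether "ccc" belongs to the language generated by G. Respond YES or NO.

CNF form of G:
  S -> S B | T0 X3 | T1 A | T2 C | a
  A -> T0 T0 | b
  B -> b
  C -> c
  T0 -> c
  T1 -> a
  T2 -> b
  X3 -> B T0

CYK table (by increasing span):
  T[0,0] 'c' = {C,T0}  orig:{C}
  T[1,1] 'c' = {C,T0}  orig:{C}
  T[2,2] 'c' = {C,T0}  orig:{C}
  T[0,1] 'cc' = {A}
  T[1,2] 'cc' = {A}
  T[0,2] 'ccc' = ∅

S ∉ T[0,2] ⇒ NO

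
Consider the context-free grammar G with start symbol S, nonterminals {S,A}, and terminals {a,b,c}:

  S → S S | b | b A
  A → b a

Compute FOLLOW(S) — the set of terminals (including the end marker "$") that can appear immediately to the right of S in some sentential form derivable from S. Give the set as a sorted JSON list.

FIRST iteration:
pass 1:
  A via A→b a: +{b}
  S via S→b: +{b}
  S: {b}  A: {b}
pass 2: (stable)
  S: {b}  A: {b}

FOLLOW sets:
seed FOLLOW(S) with $
pass 1:
  S→S S: FOLLOW(S) ⊇ FIRST(S) = {b}; new: +{b}
  S→b A: FOLLOW(A) ⊇ FOLLOW(S) ⊇ {$,b}; new: +{$,b}
  S: {$,b}  A: {$,b}
pass 2: done
  S: {$,b}  A: {$,b}

FOLLOW(S) = ["$", "b"]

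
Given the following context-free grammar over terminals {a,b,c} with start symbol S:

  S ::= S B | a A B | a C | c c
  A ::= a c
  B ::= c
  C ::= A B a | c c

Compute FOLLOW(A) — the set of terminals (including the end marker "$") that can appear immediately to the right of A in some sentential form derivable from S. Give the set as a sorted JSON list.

FIRST iteration:
pass 1:
  A via A→a c: +{a}
  B via B→c: +{c}
  C via C→A B a: +{a}
  C via C→c c: +{c}
  S via S→a A B: +{a}
  S via S→c c: +{c}
  FIRST(S)={a,c}  FIRST(A)={a}  FIRST(B)={c}  FIRST(C)={a,c}
pass 2: done
  FIRST(S)={a,c}  FIRST(A)={a}  FIRST(B)={c}  FIRST(C)={a,c}

FOLLOW sets:
seed FOLLOW(S) with $
pass 1:
  C→A B a: FOLLOW(A) ⊇ FIRST(B) = {c}; new: +{c}
  C→A B a: FOLLOW(B) ⊇ FIRST(a) = {a}; new: +{a}
  S→S B: FOLLOW(S) ⊇ FIRST(B) = {c}; new: +{c}
  S→S B: FOLLOW(B) ⊇ FOLLOW(S) ⊇ {$,c}; new: +{$,c}
  S→a C: FOLLOW(C) ⊇ FOLLOW(S) ⊇ {$,c}; new: +{$,c}
  FOLLOW[S]={$,c}  FOLLOW[A]={c}  FOLLOW[B]={$,a,c}  FOLLOW[C]={$,c}
pass 2: — fixpoint
  FOLLOW[S]={$,c}  FOLLOW[A]={c}  FOLLOW[B]={$,a,c}  FOLLOW[C]={$,c}

FOLLOW(A) = ["c"]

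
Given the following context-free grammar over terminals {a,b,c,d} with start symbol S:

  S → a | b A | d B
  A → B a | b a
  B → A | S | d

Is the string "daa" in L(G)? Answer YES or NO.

Convert to CNF:
  S -> T1 A | T2 B | a
  A -> B T0 | T1 T0
  B -> B T0 | T1 A | T1 T0 | T2 B | a | d
  T0 -> a
  T1 -> b
  T2 -> d

CYK table (by increasing span):
  cell(0,0) d: {B,T2}  orig:{B}
  cell(1,1) a: {B,S,T0}  orig:{B,S}
  cell(2,2) a: {B,S,T0}  orig:{B,S}
  cell(0,1) da: {A,B,S}
  cell(1,2) aa: {A,B}
  cell(0,2) daa: {A,B,S}

S ∈ T[0,2] ⇒ YES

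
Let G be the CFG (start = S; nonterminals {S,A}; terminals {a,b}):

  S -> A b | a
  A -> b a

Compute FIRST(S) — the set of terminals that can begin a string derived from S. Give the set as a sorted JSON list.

FIRST sets, iterate to fixpoint:
pass 1:
  A via A→b a: +{b}
  S via S→A b: +{b}
  S via S→a: +{a}
  FIRST[S]={a,b}  FIRST[A]={b}
pass 2: (no change)
  FIRST[S]={a,b}  FIRST[A]={b}

FIRST(S) = ["a", "b"]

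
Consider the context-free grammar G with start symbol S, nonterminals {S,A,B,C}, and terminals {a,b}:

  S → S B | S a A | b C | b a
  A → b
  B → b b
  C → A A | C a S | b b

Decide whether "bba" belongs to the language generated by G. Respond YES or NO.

CNF form of G:
  S -> S B | S X3 | T0 C | T0 T1
  A -> b
  B -> T0 T0
  C -> A A | C X2 | T0 T0
  T0 -> b
  T1 -> a
  X2 -> T1 S
  X3 -> T1 A

CYK table (by increasing span):
  [0..0]={A,T0}  "b"  orig:{A}
  [1..1]={A,T0}  "b"  orig:{A}
  [2..2]={T1}  "a"  orig:{}
  [0..1]={B,C}  "bb"
  [1..2]={S}  "ba"
  [0..2]=∅  "bba"

S ∉ T[0,2] ⇒ NO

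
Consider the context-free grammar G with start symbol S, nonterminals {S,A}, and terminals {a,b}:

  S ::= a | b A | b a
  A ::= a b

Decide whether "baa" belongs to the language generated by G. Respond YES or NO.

Convert to CNF:
  S -> T1 A | T1 T0 | a
  A -> T0 T1
  T0 -> a
  T1 -> b

Fill CYK table bottom-up:
  cell(0,0) b: {T1}  orig:{}
  cell(1,1) a: {S,T0}  orig:{S}
  cell(2,2) a: {S,T0}  orig:{S}
  cell(0,1) ba: {S}
  cell(1,2) aa: ∅
  cell(0,2) baa: ∅

S ∉ T[0,2] ⇒ NO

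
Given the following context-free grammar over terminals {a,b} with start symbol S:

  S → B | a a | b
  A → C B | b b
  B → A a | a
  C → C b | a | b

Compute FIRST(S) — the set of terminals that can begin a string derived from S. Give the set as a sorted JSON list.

Compute FIRST by fixpoint:
pass 1:
  A via A→b b: +{b}
  B via B→A a: +{b}
  B via B→a: +{a}
  C via C→a: +{a}
  C via C→b: +{b}
  S via S→B: +{a,b}
  FIRST(S)={a,b}  FIRST(A)={b}  FIRST(B)={a,b}  FIRST(C)={a,b}
pass 2:
  A via A→C B: +{a}
  FIRST(S)={a,b}  FIRST(A)={a,b}  FIRST(B)={a,b}  FIRST(C)={a,b}
pass 3: (no change)
  FIRST(S)={a,b}  FIRST(A)={a,b}  FIRST(B)={a,b}  FIRST(C)={a,b}

FIRST(S) = ["a", "b"]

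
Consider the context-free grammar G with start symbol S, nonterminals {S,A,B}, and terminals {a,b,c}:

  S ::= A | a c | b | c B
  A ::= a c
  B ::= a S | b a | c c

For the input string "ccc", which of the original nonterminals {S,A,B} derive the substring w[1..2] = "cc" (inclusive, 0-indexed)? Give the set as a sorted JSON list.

CNF form of G:
  S -> T0 T1 | T1 B | b
  A -> T0 T1
  B -> T0 S | T1 T1 | T2 T0
  T0 -> a
  T1 -> c
  T2 -> b

CYK table (by increasing span), restricted to cells inside w[1..2]:
  [1..1]={T1}  "c"  orig:{}
  [2..2]={T1}  "c"  orig:{}
  [1..2]={B}  "cc"

Original NTs in T[1,2] deriving "cc": ["B"]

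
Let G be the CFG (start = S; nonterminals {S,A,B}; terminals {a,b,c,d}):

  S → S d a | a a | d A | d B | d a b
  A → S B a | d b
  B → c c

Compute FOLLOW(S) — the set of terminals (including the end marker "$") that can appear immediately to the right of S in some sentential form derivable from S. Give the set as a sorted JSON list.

FIRST sets, iterate to fixpoint:
iter 1:
  A via A→d b: +{d}
  B via B→c c: +{c}
  S via S→a a: +{a}
  S via S→d A: +{d}
  FIRST(S)={a,d}  FIRST(A)={d}  FIRST(B)={c}
iter 2:
  A via A→S B a: +{a}
  FIRST(S)={a,d}  FIRST(A)={a,d}  FIRST(B)={c}
iter 3: done
  FIRST(S)={a,d}  FIRST(A)={a,d}  FIRST(B)={c}

Compute FOLLOW by fixpoint:
FOLLOW(S) := {$}
[1]
  A→S B a: FOLLOW(S) ⊇ FIRST(B) = {c}; new: +{c}
  A→S B a: FOLLOW(B) ⊇ FIRST(a) = {a}; new: +{a}
  S→S d a: FOLLOW(S) ⊇ FIRST(d) = {d}; new: +{d}
  S→d A: FOLLOW(A) ⊇ FOLLOW(S) ⊇ {$,c,d}; new: +{$,c,d}
  S→d B: FOLLOW(B) ⊇ FOLLOW(S) ⊇ {$,c,d}; new: +{$,c,d}
  S: {$,c,d}  A: {$,c,d}  B: {$,a,c,d}
[2] (no change)
  S: {$,c,d}  A: {$,c,d}  B: {$,a,c,d}

FOLLOW(S) = ["$", "c", "d"]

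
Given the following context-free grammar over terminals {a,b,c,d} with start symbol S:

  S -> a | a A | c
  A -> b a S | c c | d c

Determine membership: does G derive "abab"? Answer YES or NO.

Convert to CNF:
  S -> T1 A | a | c
  A -> T0 X4 | T2 T2 | T3 T2
  T0 -> b
  T1 -> a
  T2 -> c
  T3 -> d
  X4 -> T1 S

Fill CYK table bottom-up:
  cell(0,0) a: {S,T1}  orig:{S}
  cell(1,1) b: {T0}  orig:{}
  cell(2,2) a: {S,T1}  orig:{S}
  cell(3,3) b: {T0}  orig:{}
  cell(0,1) ab: ∅
  cell(1,2) ba: ∅
  cell(2,3) ab: ∅
  cell(0,2) aba: ∅
  cell(1,3) bab: ∅
  cell(0,3) abab: ∅

S ∉ T[0,3] ⇒ NO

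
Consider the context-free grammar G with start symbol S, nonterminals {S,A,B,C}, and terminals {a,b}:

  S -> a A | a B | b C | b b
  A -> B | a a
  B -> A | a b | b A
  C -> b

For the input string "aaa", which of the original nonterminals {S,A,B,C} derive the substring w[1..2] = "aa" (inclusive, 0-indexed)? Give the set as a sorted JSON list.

CNF form of G:
  S -> T0 A | T0 B | T1 C | T1 T1
  A -> T0 T0 | T0 T1 | T1 A
  B -> T0 T0 | T0 T1 | T1 A
  C -> b
  T0 -> a
  T1 -> b

CYK fill — only the sub-triangle for w[1..2]:
  T[1,1] 'a' = {T0}  orig:{}
  T[2,2] 'a' = {T0}  orig:{}
  T[1,2] 'aa' = {A,B}

Original NTs in T[1,2] deriving "aa": ["A", "B"]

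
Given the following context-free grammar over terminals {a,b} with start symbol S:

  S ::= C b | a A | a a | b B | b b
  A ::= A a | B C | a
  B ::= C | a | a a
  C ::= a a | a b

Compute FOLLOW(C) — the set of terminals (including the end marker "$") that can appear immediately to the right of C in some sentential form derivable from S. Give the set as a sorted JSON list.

FIRST iteration:
iter 1:
  A via A→a: +{a}
  B via B→a: +{a}
  C via C→a a: +{a}
  S via S→C b: +{a}
  S via S→b B: +{b}
  FIRST(S)={a,b}  FIRST(A)={a}  FIRST(B)={a}  FIRST(C)={a}
iter 2: (stable)
  FIRST(S)={a,b}  FIRST(A)={a}  FIRST(B)={a}  FIRST(C)={a}

FOLLOW iteration:
seed FOLLOW(S) with $
iter 1:
  A→A a: FOLLOW(A) ⊇ FIRST(a) = {a}; new: +{a}
  A→B C: FOLLOW(B) ⊇ FIRST(C) = {a}; new: +{a}
  A→B C: FOLLOW(C) ⊇ FOLLOW(A) ⊇ {a}; new: +{a}
  S→C b: FOLLOW(C) ⊇ FIRST(b) = {b}; new: +{b}
  S→a A: FOLLOW(A) ⊇ FOLLOW(S) ⊇ {$}; new: +{$}
  S→b B: FOLLOW(B) ⊇ FOLLOW(S) ⊇ {$}; new: +{$}
  S: {$}  A: {$,a}  B: {$,a}  C: {a,b}
iter 2:
  A→B C: FOLLOW(C) ⊇ FOLLOW(A) ⊇ {$,a}; new: +{$}
  S: {$}  A: {$,a}  B: {$,a}  C: {$,a,b}
iter 3: (no change)
  S: {$}  A: {$,a}  B: {$,a}  C: {$,a,b}

FOLLOW(C) = ["$", "a", "b"]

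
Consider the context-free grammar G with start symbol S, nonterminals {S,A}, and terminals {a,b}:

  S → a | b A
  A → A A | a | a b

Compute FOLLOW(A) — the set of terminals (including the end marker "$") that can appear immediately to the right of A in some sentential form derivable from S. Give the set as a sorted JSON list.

FIRST iteration:
[1]
  A via A→a: +{a}
  S via S→a: +{a}
  S via S→b A: +{b}
  FIRST(S)={a,b}  FIRST(A)={a}
[2] — fixpoint
  FIRST(S)={a,b}  FIRST(A)={a}

Compute FOLLOW by fixpoint:
initialize: $ ∈ FOLLOW(S)
iter 1:
  A→A A: FOLLOW(A) ⊇ FIRST(A) = {a}; new: +{a}
  S→b A: FOLLOW(A) ⊇ FOLLOW(S) ⊇ {$}; new: +{$}
  S: {$}  A: {$,a}
iter 2: (no change)
  S: {$}  A: {$,a}

FOLLOW(A) = ["$", "a"]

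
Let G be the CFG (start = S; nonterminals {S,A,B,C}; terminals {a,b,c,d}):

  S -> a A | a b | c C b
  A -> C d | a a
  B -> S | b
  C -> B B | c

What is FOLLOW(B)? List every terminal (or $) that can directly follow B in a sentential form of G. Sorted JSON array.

FIRST iteration:
pass 1:
  A via A→a a: +{a}
  B via B→b: +{b}
  C via C→B B: +{b}
  C via C→c: +{c}
  S via S→a A: +{a}
  S via S→c C b: +{c}
  FIRST(S)={a,c}  FIRST(A)={a}  FIRST(B)={b}  FIRST(C)={b,c}
pass 2:
  A via A→C d: +{b,c}
  B via B→S: +{a,c}
  C via C→B B: +{a}
  FIRST(S)={a,c}  FIRST(A)={a,b,c}  FIRST(B)={a,b,c}  FIRST(C)={a,b,c}
pass 3: — fixpoint
  FIRST(S)={a,c}  FIRST(A)={a,b,c}  FIRST(B)={a,b,c}  FIRST(C)={a,b,c}

FOLLOW iteration:
seed FOLLOW(S) with $
pass 1:
  A→C d: FOLLOW(C) ⊇ FIRST(d) = {d}; new: +{d}
  C→B B: FOLLOW(B) ⊇ FIRST(B) = {a,b,c}; new: +{a,b,c}
  C→B B: FOLLOW(B) ⊇ FOLLOW(C) ⊇ {d}; new: +{d}
  S→a A: FOLLOW(A) ⊇ FOLLOW(S) ⊇ {$}; new: +{$}
  S→c C b: FOLLOW(C) ⊇ FIRST(b) = {b}; new: +{b}
  S: {$}  A: {$}  B: {a,b,c,d}  C: {b,d}
pass 2:
  B→S: FOLLOW(S) ⊇ FOLLOW(B) ⊇ {a,b,c,d}; new: +{a,b,c,d}
  S→a A: FOLLOW(A) ⊇ FOLLOW(S) ⊇ {$,a,b,c,d}; new: +{a,b,c,d}
  S: {$,a,b,c,d}  A: {$,a,b,c,d}  B: {a,b,c,d}  C: {b,d}
pass 3: — fixpoint
  S: {$,a,b,c,d}  A: {$,a,b,c,d}  B: {a,b,c,d}  C: {b,d}

FOLLOW(B) = ["a", "b", "c", "d"]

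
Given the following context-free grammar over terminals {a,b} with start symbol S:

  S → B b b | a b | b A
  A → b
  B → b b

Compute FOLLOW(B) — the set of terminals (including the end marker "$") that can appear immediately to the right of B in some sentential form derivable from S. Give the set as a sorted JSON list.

Compute FIRST by fixpoint:
[1]
  A via A→b: +{b}
  B via B→b b: +{b}
  S via S→B b b: +{b}
  S via S→a b: +{a}
  FIRST[S]={a,b}  FIRST[A]={b}  FIRST[B]={b}
[2] (no change)
  FIRST[S]={a,b}  FIRST[A]={b}  FIRST[B]={b}

Compute FOLLOW by fixpoint:
FOLLOW(S) := {$}
iter 1:
  S→B b b: FOLLOW(B) ⊇ FIRST(b) = {b}; new: +{b}
  S→b A: FOLLOW(A) ⊇ FOLLOW(S) ⊇ {$}; new: +{$}
  S: {$}  A: {$}  B: {b}
iter 2: (no change)
  S: {$}  A: {$}  B: {b}

FOLLOW(B) = ["b"]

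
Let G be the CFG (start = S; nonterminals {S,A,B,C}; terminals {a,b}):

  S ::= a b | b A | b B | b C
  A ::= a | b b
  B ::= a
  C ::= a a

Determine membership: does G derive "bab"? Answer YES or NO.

Convert to CNF:
  S -> T0 A | T0 B | T0 C | T1 T0
  A -> T0 T0 | a
  B -> a
  C -> T1 T1
  T0 -> b
  T1 -> a

Fill CYK table bottom-up:
  T[0,0] 'b' = {T0}  orig:{}
  T[1,1] 'a' = {A,B,T1}  orig:{A,B}
  T[2,2] 'b' = {T0}  orig:{}
  T[0,1] 'ba' = {S}
  T[1,2] 'ab' = {S}
  T[0,2] 'bab' = ∅

S ∉ T[0,2] ⇒ NO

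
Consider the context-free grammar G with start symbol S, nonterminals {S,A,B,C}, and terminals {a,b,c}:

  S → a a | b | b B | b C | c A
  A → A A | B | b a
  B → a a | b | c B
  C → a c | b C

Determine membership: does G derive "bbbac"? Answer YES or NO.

Convert to CNF:
  S -> T0 T0 | T1 B | T1 C | T2 A | b
  A -> A A | T0 T0 | T1 T0 | T2 B | b
  B -> T0 T0 | T2 B | b
  C -> T0 T2 | T1 C
  T0 -> a
  T1 -> b
  T2 -> c

CYK table (by increasing span):
  [0..0]={A,B,S,T1}  "b"  orig:{A,B,S}
  [1..1]={A,B,S,T1}  "b"  orig:{A,B,S}
  [2..2]={A,B,S,T1}  "b"  orig:{A,B,S}
  [3..3]={T0}  "a"  orig:{}
  [4..4]={T2}  "c"  orig:{}
  [0..1]={A,S}  "bb"
  [1..2]={A,S}  "bb"
  [2..3]={A}  "ba"
  [3..4]={C}  "ac"
  [0..2]={A}  "bbb"
  [1..3]={A}  "bba"
  [2..4]={C,S}  "bac"
  [0..3]={A}  "bbba"
  [1..4]={C,S}  "bbac"
  [0..4]={C,S}  "bbbac"

S ∈ T[0,4] ⇒ YES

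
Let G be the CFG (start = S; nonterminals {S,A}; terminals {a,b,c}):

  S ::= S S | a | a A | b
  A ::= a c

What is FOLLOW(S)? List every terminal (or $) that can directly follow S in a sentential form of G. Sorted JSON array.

Compute FIRST by fixpoint:
round 1:
  A via A→a c: +{a}
  S via S→a: +{a}
  S via S→b: +{b}
  FIRST(S)={a,b}  FIRST(A)={a}
round 2: — fixpoint
  FIRST(S)={a,b}  FIRST(A)={a}

FOLLOW iteration:
seed FOLLOW(S) with $
[1]
  S→S S: FOLLOW(S) ⊇ FIRST(S) = {a,b}; new: +{a,b}
  S→a A: FOLLOW(A) ⊇ FOLLOW(S) ⊇ {$,a,b}; new: +{$,a,b}
  S: {$,a,b}  A: {$,a,b}
[2] done
  S: {$,a,b}  A: {$,a,b}

FOLLOW(S) = ["$", "a", "b"]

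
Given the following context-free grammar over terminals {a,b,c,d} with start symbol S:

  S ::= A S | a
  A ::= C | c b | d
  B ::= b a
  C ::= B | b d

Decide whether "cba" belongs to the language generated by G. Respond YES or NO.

Convert to CNF:
  S -> A S | a
  A -> T0 T1 | T0 T2 | T3 T0 | d
  B -> T0 T1
  C -> T0 T1 | T0 T2
  T0 -> b
  T1 -> a
  T2 -> d
  T3 -> c

Fill CYK table bottom-up:
  [0..0]={T3}  "c"  orig:{}
  [1..1]={T0}  "b"  orig:{}
  [2..2]={S,T1}  "a"  orig:{S}
  [0..1]={A}  "cb"
  [1..2]={A,B,C}  "ba"
  [0..2]={S}  "cba"

S ∈ T[0,2] ⇒ YES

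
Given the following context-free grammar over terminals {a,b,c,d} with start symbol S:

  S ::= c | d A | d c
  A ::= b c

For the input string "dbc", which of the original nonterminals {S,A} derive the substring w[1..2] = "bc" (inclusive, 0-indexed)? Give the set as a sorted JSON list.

CNF form of G:
  S -> T2 A | T2 T1 | c
  A -> T0 T1
  T0 -> b
  T1 -> c
  T2 -> d

Fill CYK table bottom-up — only the sub-triangle for w[1..2]:
  cell(1,1) b: {T0}  orig:{}
  cell(2,2) c: {S,T1}  orig:{S}
  cell(1,2) bc: {A}

Original NTs in T[1,2] deriving "bc": ["A"]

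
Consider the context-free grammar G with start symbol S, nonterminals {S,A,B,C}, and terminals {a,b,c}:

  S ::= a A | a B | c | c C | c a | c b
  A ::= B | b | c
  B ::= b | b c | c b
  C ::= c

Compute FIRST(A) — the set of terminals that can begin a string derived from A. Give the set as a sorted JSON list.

FIRST iteration:
pass 1:
  A via A→b: +{b}
  A via A→c: +{c}
  B via B→b: +{b}
  B via B→c b: +{c}
  C via C→c: +{c}
  S via S→a A: +{a}
  S via S→c: +{c}
  FIRST[S]={a,c}  FIRST[A]={b,c}  FIRST[B]={b,c}  FIRST[C]={c}
pass 2: (no change)
  FIRST[S]={a,c}  FIRST[A]={b,c}  FIRST[B]={b,c}  FIRST[C]={c}

FIRST(A) = ["b", "c"]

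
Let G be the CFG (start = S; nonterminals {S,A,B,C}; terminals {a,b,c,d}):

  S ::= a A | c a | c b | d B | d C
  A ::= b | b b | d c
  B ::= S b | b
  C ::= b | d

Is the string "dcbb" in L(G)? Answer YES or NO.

Convert to CNF:
  S -> T1 B | T1 C | T2 T0 | T2 T3 | T3 A
  A -> T0 T0 | T1 T2 | b
  B -> S T0 | b
  C -> b | d
  T0 -> b
  T1 -> d
  T2 -> c
  T3 -> a

CYK fill:
  T[0,0] 'd' = {C,T1}  orig:{C}
  T[1,1] 'c' = {T2}  orig:{}
  T[2,2] 'b' = {A,B,C,T0}  orig:{A,B,C}
  T[3,3] 'b' = {A,B,C,T0}  orig:{A,B,C}
  T[0,1] 'dc' = {A}
  T[1,2] 'cb' = {S}
  T[2,3] 'bb' = {A}
  T[0,2] 'dcb' = ∅
  T[1,3] 'cbb' = {B}
  T[0,3] 'dcbb' = {S}

S ∈ T[0,3] ⇒ YES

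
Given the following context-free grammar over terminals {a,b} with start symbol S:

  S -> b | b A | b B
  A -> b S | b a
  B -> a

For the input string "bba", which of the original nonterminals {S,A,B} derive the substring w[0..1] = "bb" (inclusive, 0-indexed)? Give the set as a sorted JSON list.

CNF form of G:
  S -> T0 A | T0 B | b
  A -> T0 S | T0 T1
  B -> a
  T0 -> b
  T1 -> a

CYK fill, restricted to cells inside w[0..1]:
  cell(0,0) b: {S,T0}  orig:{S}
  cell(1,1) b: {S,T0}  orig:{S}
  cell(0,1) bb: {A}

Original NTs in T[0,1] deriving "bb": ["A"]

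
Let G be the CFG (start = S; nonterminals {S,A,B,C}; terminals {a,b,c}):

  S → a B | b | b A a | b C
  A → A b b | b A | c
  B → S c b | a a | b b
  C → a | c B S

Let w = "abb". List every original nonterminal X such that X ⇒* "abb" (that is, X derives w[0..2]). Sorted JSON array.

Convert to CNF:
  S -> T0 C | T0 X6 | T2 B | b
  A -> A X3 | T0 A | c
  B -> S X4 | T0 T0 | T2 T2
  C -> T1 X5 | a
  T0 -> b
  T1 -> c
  T2 -> a
  X3 -> T0 T0
  X4 -> T1 T0
  X5 -> B S
  X6 -> A T2

Fill CYK table bottom-up — only the sub-triangle for w[0..2]:
  T[0,0] 'a' = {C,T2}  orig:{C}
  T[1,1] 'b' = {S,T0}  orig:{S}
  T[2,2] 'b' = {S,T0}  orig:{S}
  T[0,1] 'ab' = ∅
  T[1,2] 'bb' = {B,X3}  orig:{B}
  T[0,2] 'abb' = {S}

Original NTs in T[0,2] deriving "abb": ["S"]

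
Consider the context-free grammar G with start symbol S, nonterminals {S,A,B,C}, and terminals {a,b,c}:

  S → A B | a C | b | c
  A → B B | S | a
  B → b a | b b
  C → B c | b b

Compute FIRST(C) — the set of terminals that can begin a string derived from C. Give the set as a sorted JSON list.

FIRST iteration:
pass 1:
  A via A→a: +{a}
  B via B→b a: +{b}
  C via C→B c: +{b}
  S via S→A B: +{a}
  S via S→b: +{b}
  S via S→c: +{c}
  FIRST[S]={a,b,c}  FIRST[A]={a}  FIRST[B]={b}  FIRST[C]={b}
pass 2:
  A via A→B B: +{b}
  A via A→S: +{c}
  FIRST[S]={a,b,c}  FIRST[A]={a,b,c}  FIRST[B]={b}  FIRST[C]={b}
pass 3: done
  FIRST[S]={a,b,c}  FIRST[A]={a,b,c}  FIRST[B]={b}  FIRST[C]={b}

FIRST(C) = ["b"]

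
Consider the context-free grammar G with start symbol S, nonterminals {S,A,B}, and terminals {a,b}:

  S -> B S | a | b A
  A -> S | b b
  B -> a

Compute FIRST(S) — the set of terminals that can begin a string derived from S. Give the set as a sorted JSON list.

Compute FIRST by fixpoint:
[1]
  A via A→b b: +{b}
  B via B→a: +{a}
  S via S→B S: +{a}
  S via S→b A: +{b}
  FIRST[S]={a,b}  FIRST[A]={b}  FIRST[B]={a}
[2]
  A via A→S: +{a}
  FIRST[S]={a,b}  FIRST[A]={a,b}  FIRST[B]={a}
[3] (no change)
  FIRST[S]={a,b}  FIRST[A]={a,b}  FIRST[B]={a}

FIRST(S) = ["a", "b"]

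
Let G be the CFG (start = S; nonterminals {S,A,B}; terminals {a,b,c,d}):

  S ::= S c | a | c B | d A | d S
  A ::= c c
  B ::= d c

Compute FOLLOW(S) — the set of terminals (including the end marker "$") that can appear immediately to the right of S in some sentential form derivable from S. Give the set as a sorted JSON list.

FIRST sets, iterate to fixpoint:
iter 1:
  A via A→c c: +{c}
  B via B→d c: +{d}
  S via S→a: +{a}
  S via S→c B: +{c}
  S via S→d A: +{d}
  S: {a,c,d}  A: {c}  B: {d}
iter 2: (no change)
  S: {a,c,d}  A: {c}  B: {d}

FOLLOW iteration:
FOLLOW(S) := {$}
pass 1:
  S→S c: FOLLOW(S) ⊇ FIRST(c) = {c}; new: +{c}
  S→c B: FOLLOW(B) ⊇ FOLLOW(S) ⊇ {$,c}; new: +{$,c}
  S→d A: FOLLOW(A) ⊇ FOLLOW(S) ⊇ {$,c}; new: +{$,c}
  FOLLOW(S)={$,c}  FOLLOW(A)={$,c}  FOLLOW(B)={$,c}
pass 2: — fixpoint
  FOLLOW(S)={$,c}  FOLLOW(A)={$,c}  FOLLOW(B)={$,c}

FOLLOW(S) = ["$", "c"]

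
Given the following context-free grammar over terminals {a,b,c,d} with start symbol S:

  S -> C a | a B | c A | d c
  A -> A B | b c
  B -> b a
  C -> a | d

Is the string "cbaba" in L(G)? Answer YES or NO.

Convert to CNF:
  S -> C T2 | T1 A | T2 B | T3 T1
  A -> A B | T0 T1
  B -> T0 T2
  C -> a | d
  T0 -> b
  T1 -> c
  T2 -> a
  T3 -> d

Fill CYK table bottom-up:
  [0..0]={T1}  "c"  orig:{}
  [1..1]={T0}  "b"  orig:{}
  [2..2]={C,T2}  "a"  orig:{C}
  [3..3]={T0}  "b"  orig:{}
  [4..4]={C,T2}  "a"  orig:{C}
  [0..1]=∅  "cb"
  [1..2]={B}  "ba"
  [2..3]=∅  "ab"
  [3..4]={B}  "ba"
  [0..2]=∅  "cba"
  [1..3]=∅  "bab"
  [2..4]={S}  "aba"
  [0..3]=∅  "cbab"
  [1..4]=∅  "baba"
  [0..4]=∅  "cbaba"

S ∉ T[0,4] ⇒ NO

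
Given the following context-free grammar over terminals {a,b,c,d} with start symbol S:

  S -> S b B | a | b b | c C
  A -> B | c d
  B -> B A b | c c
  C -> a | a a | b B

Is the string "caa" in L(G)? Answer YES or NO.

CNF form of G:
  S -> S X6 | T0 T0 | T1 C | a
  A -> B X4 | T1 T1 | T1 T2
  B -> B X5 | T1 T1
  C -> T0 B | T3 T3 | a
  T0 -> b
  T1 -> c
  T2 -> d
  T3 -> a
  X4 -> A T0
  X5 -> A T0
  X6 -> T0 B

Fill CYK table bottom-up:
  T[0,0] 'c' = {T1}  orig:{}
  T[1,1] 'a' = {C,S,T3}  orig:{C,S}
  T[2,2] 'a' = {C,S,T3}  orig:{C,S}
  T[0,1] 'ca' = {S}
  T[1,2] 'aa' = {C}
  T[0,2] 'caa' = {S}

S ∈ T[0,2] ⇒ YES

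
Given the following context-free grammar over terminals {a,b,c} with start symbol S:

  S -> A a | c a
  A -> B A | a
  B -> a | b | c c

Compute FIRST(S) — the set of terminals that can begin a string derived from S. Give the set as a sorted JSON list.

FIRST iteration:
iter 1:
  A via A→a: +{a}
  B via B→a: +{a}
  B via B→b: +{b}
  B via B→c c: +{c}
  S via S→A a: +{a}
  S via S→c a: +{c}
  FIRST(S)={a,c}  FIRST(A)={a}  FIRST(B)={a,b,c}
iter 2:
  A via A→B A: +{b,c}
  S via S→A a: +{b}
  FIRST(S)={a,b,c}  FIRST(A)={a,b,c}  FIRST(B)={a,b,c}
iter 3: (stable)
  FIRST(S)={a,b,c}  FIRST(A)={a,b,c}  FIRST(B)={a,b,c}

FIRST(S) = ["a", "b", "c"]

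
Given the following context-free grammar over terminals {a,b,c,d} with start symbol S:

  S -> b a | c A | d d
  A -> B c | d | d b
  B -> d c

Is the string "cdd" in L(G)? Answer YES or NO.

Convert to CNF:
  S -> T0 A | T1 T1 | T2 T3
  A -> B T0 | T1 T2 | d
  B -> T1 T0
  T0 -> c
  T1 -> d
  T2 -> b
  T3 -> a

Fill CYK table bottom-up:
  T[0,0] 'c' = {T0}  orig:{}
  T[1,1] 'd' = {A,T1}  orig:{A}
  T[2,2] 'd' = {A,T1}  orig:{A}
  T[0,1] 'cd' = {S}
  T[1,2] 'dd' = {S}
  T[0,2] 'cdd' = ∅

S ∉ T[0,2] ⇒ NO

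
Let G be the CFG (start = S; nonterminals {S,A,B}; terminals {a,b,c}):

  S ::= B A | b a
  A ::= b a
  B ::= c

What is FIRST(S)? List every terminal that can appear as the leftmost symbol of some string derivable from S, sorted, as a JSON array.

FIRST sets, iterate to fixpoint:
iter 1:
  A via A→b a: +{b}
  B via B→c: +{c}
  S via S→B A: +{c}
  S via S→b a: +{b}
  FIRST[S]={b,c}  FIRST[A]={b}  FIRST[B]={c}
iter 2: (no change)
  FIRST[S]={b,c}  FIRST[A]={b}  FIRST[B]={c}

FIRST(S) = ["b", "c"]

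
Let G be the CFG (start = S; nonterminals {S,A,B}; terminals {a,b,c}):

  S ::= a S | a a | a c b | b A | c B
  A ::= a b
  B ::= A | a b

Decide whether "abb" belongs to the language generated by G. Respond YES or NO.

Convert to CNF:
  S -> T0 S | T0 T0 | T0 X3 | T1 A | T2 B
  A -> T0 T1
  B -> T0 T1
  T0 -> a
  T1 -> b
  T2 -> c
  X3 -> T2 T1

Fill CYK table bottom-up:
  [0..0]={T0}  "a"  orig:{}
  [1..1]={T1}  "b"  orig:{}
  [2..2]={T1}  "b"  orig:{}
  [0..1]={A,B}  "ab"
  [1..2]=∅  "bb"
  [0..2]=∅  "abb"

S ∉ T[0,2] ⇒ NO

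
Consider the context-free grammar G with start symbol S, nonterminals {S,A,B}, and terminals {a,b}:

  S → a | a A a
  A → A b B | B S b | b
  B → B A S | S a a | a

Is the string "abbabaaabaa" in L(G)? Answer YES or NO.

Convert to CNF:
  S -> T1 X6 | a
  A -> A X2 | B X3 | b
  B -> B X4 | S X5 | a
  T0 -> b
  T1 -> a
  X2 -> T0 B
  X3 -> S T0
  X4 -> A S
  X5 -> T1 T1
  X6 -> A T1

CYK table (by increasing span):
  T[0,0] 'a' = {B,S,T1}  orig:{B,S}
  T[1,1] 'b' = {A,T0}  orig:{A}
  T[2,2] 'b' = {A,T0}  orig:{A}
  T[3,3] 'a' = {B,S,T1}  orig:{B,S}
  T[4,4] 'b' = {A,T0}  orig:{A}
  T[5,5] 'a' = {B,S,T1}  orig:{B,S}
  T[6,6] 'a' = {B,S,T1}  orig:{B,S}
  T[7,7] 'a' = {B,S,T1}  orig:{B,S}
  T[8,8] 'b' = {A,T0}  orig:{A}
  T[9,9] 'a' = {B,S,T1}  orig:{B,S}
  T[10,10] 'a' = {B,S,T1}  orig:{B,S}
  T[0,1] 'ab' = {X3}  orig:{}
  T[1,2] 'bb' = ∅
  T[2,3] 'ba' = {X2,X4,X6}  orig:{}
  T[3,4] 'ab' = {X3}  orig:{}
  T[4,5] 'ba' = {X2,X4,X6}  orig:{}
  T[5,6] 'aa' = {X5}  orig:{}
  T[6,7] 'aa' = {X5}  orig:{}
  T[7,8] 'ab' = {X3}  orig:{}
  T[8,9] 'ba' = {X2,X4,X6}  orig:{}
  T[9,10] 'aa' = {X5}  orig:{}
  T[0,2] 'abb' = ∅
  T[1,3] 'bba' = {A}
  T[2,4] 'bab' = ∅
  T[3,5] 'aba' = {B,S}
  T[4,6] 'baa' = ∅
  T[5,7] 'aaa' = {B}
  T[6,8] 'aab' = {A}
  T[7,9] 'aba' = {B,S}
  T[8,10] 'baa' = ∅
  T[0,3] 'abba' = ∅
  T[1,4] 'bbab' = ∅
  T[2,5] 'baba' = {X2,X4}  orig:{}
  T[3,6] 'abaa' = ∅
  T[4,7] 'baaa' = {X2}  orig:{}
  T[5,8] 'aaab' = ∅
  T[6,9] 'aaba' = {X4,X6}  orig:{}
  T[7,10] 'abaa' = ∅
  T[0,4] 'abbab' = ∅
  T[1,5] 'bbaba' = {A}
  T[2,6] 'babaa' = ∅
  T[3,7] 'abaaa' = {B}
  T[4,8] 'baaab' = ∅
  T[5,9] 'aaaba' = {B,S}
  T[6,10] 'aabaa' = ∅
  T[0,5] 'abbaba' = ∅
  T[1,6] 'bbabaa' = {X4,X6}  orig:{}
  T[2,7] 'babaaa' = {X2}  orig:{}
  T[3,8] 'abaaab' = ∅
  T[4,9] 'baaaba' = {X2,X4}  orig:{}
  T[5,10] 'aaabaa' = ∅
  T[0,6] 'abbabaa' = {B,S}
  T[1,7] 'bbabaaa' = {A}
  T[2,8] 'babaaab' = ∅
  T[3,9] 'abaaaba' = {B}
  T[4,10] 'baaabaa' = ∅
  T[0,7] 'abbabaaa' = ∅
  T[1,8] 'bbabaaab' = ∅
  T[2,9] 'babaaaba' = {X2}  orig:{}
  T[3,10] 'abaaabaa' = ∅
  T[0,8] 'abbabaaab' = {A}
  T[1,9] 'bbabaaaba' = {A}
  T[2,10] 'babaaabaa' = ∅
  T[0,9] 'abbabaaaba' = {X4,X6}  orig:{}
  T[1,10] 'bbabaaabaa' = {X4,X6}  orig:{}
  T[0,10] 'abbabaaabaa' = {B,S}

S ∈ T[0,10] ⇒ YES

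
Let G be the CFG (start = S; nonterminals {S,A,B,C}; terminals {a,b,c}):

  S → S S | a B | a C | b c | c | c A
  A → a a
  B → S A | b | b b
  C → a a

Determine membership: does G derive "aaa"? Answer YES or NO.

Convert to CNF:
  S -> S S | T0 B | T0 C | T1 T2 | T2 A | c
  A -> T0 T0
  B -> S A | T1 T1 | b
  C -> T0 T0
  T0 -> a
  T1 -> b
  T2 -> c

Fill CYK table bottom-up:
  [0..0]={T0}  "a"  orig:{}
  [1..1]={T0}  "a"  orig:{}
  [2..2]={T0}  "a"  orig:{}
  [0..1]={A,C}  "aa"
  [1..2]={A,C}  "aa"
  [0..2]={S}  "aaa"

S ∈ T[0,2] ⇒ YES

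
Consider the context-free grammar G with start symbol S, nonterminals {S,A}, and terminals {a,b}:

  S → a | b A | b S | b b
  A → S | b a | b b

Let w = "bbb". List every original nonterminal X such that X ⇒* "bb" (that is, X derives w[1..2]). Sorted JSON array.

CNF form of G:
  S -> T0 A | T0 S | T0 T0 | a
  A -> T0 A | T0 S | T0 T0 | T0 T1 | a
  T0 -> b
  T1 -> a

Fill CYK table bottom-up (cells [i..j] with 1 ≤ i ≤ j ≤ 2 only):
  cell(1,1) b: {T0}  orig:{}
  cell(2,2) b: {T0}  orig:{}
  cell(1,2) bb: {A,S}

Original NTs in T[1,2] deriving "bb": ["A", "S"]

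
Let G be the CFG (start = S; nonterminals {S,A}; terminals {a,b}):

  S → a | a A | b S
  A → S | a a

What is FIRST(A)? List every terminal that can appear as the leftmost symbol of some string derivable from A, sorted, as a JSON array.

FIRST sets, iterate to fixpoint:
iter 1:
  A via A→a a: +{a}
  S via S→a: +{a}
  S via S→b S: +{b}
  FIRST(S)={a,b}  FIRST(A)={a}
iter 2:
  A via A→S: +{b}
  FIRST(S)={a,b}  FIRST(A)={a,b}
iter 3: — fixpoint
  FIRST(S)={a,b}  FIRST(A)={a,b}

FIRST(A) = ["a", "b"]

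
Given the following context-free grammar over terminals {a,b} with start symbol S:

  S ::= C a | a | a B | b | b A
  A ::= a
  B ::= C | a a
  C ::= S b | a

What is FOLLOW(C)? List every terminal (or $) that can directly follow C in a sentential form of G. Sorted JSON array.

FIRST iteration:
pass 1:
  A via A→a: +{a}
  B via B→a a: +{a}
  C via C→a: +{a}
  S via S→C a: +{a}
  S via S→b: +{b}
  FIRST[S]={a,b}  FIRST[A]={a}  FIRST[B]={a}  FIRST[C]={a}
pass 2:
  C via C→S b: +{b}
  FIRST[S]={a,b}  FIRST[A]={a}  FIRST[B]={a}  FIRST[C]={a,b}
pass 3:
  B via B→C: +{b}
  FIRST[S]={a,b}  FIRST[A]={a}  FIRST[B]={a,b}  FIRST[C]={a,b}
pass 4: (no change)
  FIRST[S]={a,b}  FIRST[A]={a}  FIRST[B]={a,b}  FIRST[C]={a,b}

FOLLOW iteration:
FOLLOW(S) := {$}
pass 1:
  C→S b: FOLLOW(S) ⊇ FIRST(b) = {b}; new: +{b}
  S→C a: FOLLOW(C) ⊇ FIRST(a) = {a}; new: +{a}
  S→a B: FOLLOW(B) ⊇ FOLLOW(S) ⊇ {$,b}; new: +{$,b}
  S→b A: FOLLOW(A) ⊇ FOLLOW(S) ⊇ {$,b}; new: +{$,b}
  S: {$,b}  A: {$,b}  B: {$,b}  C: {a}
pass 2:
  B→C: FOLLOW(C) ⊇ FOLLOW(B) ⊇ {$,b}; new: +{$,b}
  S: {$,b}  A: {$,b}  B: {$,b}  C: {$,a,b}
pass 3: — fixpoint
  S: {$,b}  A: {$,b}  B: {$,b}  C: {$,a,b}

FOLLOW(C) = ["$", "a", "b"]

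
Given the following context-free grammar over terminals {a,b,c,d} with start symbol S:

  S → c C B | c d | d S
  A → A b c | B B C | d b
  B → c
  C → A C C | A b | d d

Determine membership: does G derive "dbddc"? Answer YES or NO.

Convert to CNF:
  S -> T1 T2 | T1 X6 | T2 S
  A -> A X3 | B X4 | T2 T0
  B -> c
  C -> A T0 | A X5 | T2 T2
  T0 -> b
  T1 -> c
  T2 -> d
  X3 -> T0 T1
  X4 -> B C
  X5 -> C C
  X6 -> C B

CYK table (by increasing span):
  cell(0,0) d: {T2}  orig:{}
  cell(1,1) b: {T0}  orig:{}
  cell(2,2) d: {T2}  orig:{}
  cell(3,3) d: {T2}  orig:{}
  cell(4,4) c: {B,T1}  orig:{B}
  cell(0,1) db: {A}
  cell(1,2) bd: ∅
  cell(2,3) dd: {C}
  cell(3,4) dc: ∅
  cell(0,2) dbd: ∅
  cell(1,3) bdd: ∅
  cell(2,4) ddc: {X6}  orig:{}
  cell(0,3) dbdd: ∅
  cell(1,4) bddc: ∅
  cell(0,4) dbddc: ∅

S ∉ T[0,4] ⇒ NO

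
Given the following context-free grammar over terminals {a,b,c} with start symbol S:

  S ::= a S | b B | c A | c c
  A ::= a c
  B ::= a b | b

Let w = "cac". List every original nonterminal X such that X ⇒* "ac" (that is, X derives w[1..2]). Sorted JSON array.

Convert to CNF:
  S -> T0 S | T1 A | T1 T1 | T2 B
  A -> T0 T1
  B -> T0 T2 | b
  T0 -> a
  T1 -> c
  T2 -> b

CYK fill — only the sub-triangle for w[1..2]:
  cell(1,1) a: {T0}  orig:{}
  cell(2,2) c: {T1}  orig:{}
  cell(1,2) ac: {A}

Original NTs in T[1,2] deriving "ac": ["A"]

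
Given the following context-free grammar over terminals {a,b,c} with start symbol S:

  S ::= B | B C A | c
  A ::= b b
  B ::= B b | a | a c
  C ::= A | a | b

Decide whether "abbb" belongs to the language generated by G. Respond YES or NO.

CNF form of G:
  S -> B T0 | B X3 | T1 T2 | a | c
  A -> T0 T0
  B -> B T0 | T1 T2 | a
  C -> T0 T0 | a | b
  T0 -> b
  T1 -> a
  T2 -> c
  X3 -> C A

CYK table (by increasing span):
  T[0,0] 'a' = {B,C,S,T1}  orig:{B,C,S}
  T[1,1] 'b' = {C,T0}  orig:{C}
  T[2,2] 'b' = {C,T0}  orig:{C}
  T[3,3] 'b' = {C,T0}  orig:{C}
  T[0,1] 'ab' = {B,S}
  T[1,2] 'bb' = {A,C}
  T[2,3] 'bb' = {A,C}
  T[0,2] 'abb' = {B,S,X3}  orig:{B,S}
  T[1,3] 'bbb' = {X3}  orig:{}
  T[0,3] 'abbb' = {B,S}

S ∈ T[0,3] ⇒ YES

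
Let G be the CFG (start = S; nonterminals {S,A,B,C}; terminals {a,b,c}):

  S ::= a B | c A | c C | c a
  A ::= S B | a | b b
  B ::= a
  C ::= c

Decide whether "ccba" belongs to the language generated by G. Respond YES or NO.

Convert to CNF:
  S -> T1 B | T2 A | T2 C | T2 T1
  A -> S B | T0 T0 | a
  B -> a
  C -> c
  T0 -> b
  T1 -> a
  T2 -> c

Fill CYK table bottom-up:
  [0..0]={C,T2}  "c"  orig:{C}
  [1..1]={C,T2}  "c"  orig:{C}
  [2..2]={T0}  "b"  orig:{}
  [3..3]={A,B,T1}  "a"  orig:{A,B}
  [0..1]={S}  "cc"
  [1..2]=∅  "cb"
  [2..3]=∅  "ba"
  [0..2]=∅  "ccb"
  [1..3]=∅  "cba"
  [0..3]=∅  "ccba"

S ∉ T[0,3] ⇒ NO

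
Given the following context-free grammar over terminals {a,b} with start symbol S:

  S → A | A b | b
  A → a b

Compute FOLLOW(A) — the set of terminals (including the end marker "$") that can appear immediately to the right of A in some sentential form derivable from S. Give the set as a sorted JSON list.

FIRST iteration:
round 1:
  A via A→a b: +{a}
  S via S→A: +{a}
  S via S→b: +{b}
  FIRST[S]={a,b}  FIRST[A]={a}
round 2: (no change)
  FIRST[S]={a,b}  FIRST[A]={a}

Compute FOLLOW by fixpoint:
seed FOLLOW(S) with $
round 1:
  S→A: FOLLOW(A) ⊇ FOLLOW(S) ⊇ {$}; new: +{$}
  S→A b: FOLLOW(A) ⊇ FIRST(b) = {b}; new: +{b}
  FOLLOW(S)={$}  FOLLOW(A)={$,b}
round 2: (stable)
  FOLLOW(S)={$}  FOLLOW(A)={$,b}

FOLLOW(A) = ["$", "b"]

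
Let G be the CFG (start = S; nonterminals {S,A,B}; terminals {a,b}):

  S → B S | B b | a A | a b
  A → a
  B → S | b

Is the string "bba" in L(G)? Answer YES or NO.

CNF form of G:
  S -> B S | B T0 | T1 A | T1 T0
  A -> a
  B -> B S | B T0 | T1 A | T1 T0 | b
  T0 -> b
  T1 -> a

Fill CYK table bottom-up:
  [0..0]={B,T0}  "b"  orig:{B}
  [1..1]={B,T0}  "b"  orig:{B}
  [2..2]={A,T1}  "a"  orig:{A}
  [0..1]={B,S}  "bb"
  [1..2]=∅  "ba"
  [0..2]=∅  "bba"

S ∉ T[0,2] ⇒ NO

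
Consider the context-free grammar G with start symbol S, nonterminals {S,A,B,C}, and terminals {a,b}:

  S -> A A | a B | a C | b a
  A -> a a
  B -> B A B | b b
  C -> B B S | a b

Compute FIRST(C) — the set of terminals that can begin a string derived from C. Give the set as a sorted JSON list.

FIRST iteration:
[1]
  A via A→a a: +{a}
  B via B→b b: +{b}
  C via C→B B S: +{b}
  C via C→a b: +{a}
  S via S→A A: +{a}
  S via S→b a: +{b}
  FIRST(S)={a,b}  FIRST(A)={a}  FIRST(B)={b}  FIRST(C)={a,b}
[2] (no change)
  FIRST(S)={a,b}  FIRST(A)={a}  FIRST(B)={b}  FIRST(C)={a,b}

FIRST(C) = ["a", "b"]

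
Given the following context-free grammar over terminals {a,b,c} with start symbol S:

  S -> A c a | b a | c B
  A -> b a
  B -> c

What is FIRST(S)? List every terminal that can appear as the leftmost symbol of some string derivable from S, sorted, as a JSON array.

FIRST sets, iterate to fixpoint:
[1]
  A via A→b a: +{b}
  B via B→c: +{c}
  S via S→A c a: +{b}
  S via S→c B: +{c}
  FIRST(S)={b,c}  FIRST(A)={b}  FIRST(B)={c}
[2] done
  FIRST(S)={b,c}  FIRST(A)={b}  FIRST(B)={c}

FIRST(S) = ["b", "c"]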